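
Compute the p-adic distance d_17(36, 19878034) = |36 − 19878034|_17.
d_17(36, 19878034) = 1/1419857

Step 1 — x − y = 36 − 19878034 = -19877998. Step 2 — v_17(-19877998) = 5 (factor: -19877998 = −(17^5 · 14); the sign does not affect v_p). Step 3 — |x − y|_17 = 17^{-5} = 1/1419857.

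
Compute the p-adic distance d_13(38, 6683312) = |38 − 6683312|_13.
d_13(38, 6683312) = 1/371293

Step 1 — x − y = 38 − 6683312 = -6683274. Step 2 — v_13(-6683274) = 5 (factor: -6683274 = −(13^5 · 18); the sign does not affect v_p). Step 3 — |x − y|_13 = 13^{-5} = 1/371293.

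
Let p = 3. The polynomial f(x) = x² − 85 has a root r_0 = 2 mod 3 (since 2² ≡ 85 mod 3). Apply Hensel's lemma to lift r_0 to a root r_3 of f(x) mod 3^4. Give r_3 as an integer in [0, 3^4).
r_3 = 2 (mod 81)

Hensel's recurrence: r_{i+1} = r_i − f(r_i)·(f′(r_i))^{-1} mod 3^{i+2}, with f′(x) = 2x. Iterate:
  r_0 = 2 (mod 3)
  r_1 = 2 (mod 9)
  r_2 = 2 (mod 27)
  r_3 = 2 (mod 81)
Final: r_3 = 2, and one checks f(r_3) ≡ 0 mod 3^4.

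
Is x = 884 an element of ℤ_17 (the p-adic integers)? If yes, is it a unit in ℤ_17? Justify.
x ∈ ℤ_17 but not a unit; v_17(x) = 1 > 0

ℤ_17 = {x ∈ ℚ_17 : v_17(x) ≥ 0} and ℤ_17^× = {x ∈ ℤ_17 : v_17(x) = 0}. Here v_17(884) = v_17(num) − v_17(den) = 1; compare against these criteria.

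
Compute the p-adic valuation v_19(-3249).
v_19(-3249) = 2

v_19(n) is the largest exponent k such that 19^k divides n. Factor out: -3249 = -19^2 · 9. (Sign doesn't affect v_p.) So v_19(-3249) = 2.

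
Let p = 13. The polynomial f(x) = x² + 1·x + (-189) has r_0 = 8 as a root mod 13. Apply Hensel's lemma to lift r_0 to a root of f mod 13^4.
r_3 = 12670 (mod 28561)

Hensel: r_{i+1} = r_i − f(r_i)·(f′(r_i))^{-1} mod 13^{i+2}, f′(x) = 2x + 1. Iterate:
  r_0 = 8 (mod 13)
  r_1 = 164 (mod 169)
  r_2 = 1685 (mod 2197)
  r_3 = 12670 (mod 28561)
Final: r = 12670 satisfies f(r) ≡ 0 mod 13^4.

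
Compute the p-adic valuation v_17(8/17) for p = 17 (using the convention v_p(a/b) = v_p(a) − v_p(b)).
v_17(8/17) = -1

Factor powers of 17 from the numerator and denominator of the reduced fraction: 8 = 17^0 · 8 and 17 = 17^1 · 1. Apply v_p(a/b) = v_p(a) − v_p(b): v_17(8/17) = 0 − 1 = -1.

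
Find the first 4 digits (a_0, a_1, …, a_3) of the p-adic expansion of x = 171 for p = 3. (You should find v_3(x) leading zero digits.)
(a_0, …, a_3) = (0, 0, 1, 0)

v_3(171) = 2, so a_0 = ... = a_1 = 0. Factor out: x = 3^2 · u with u = 19 a unit in ℤ_3. Expand u iteratively via a_{v+i} = u_i mod 3, u_{i+1} = (u_i − a_{v+i})/3:
  u_0 = 19;  a_2 = 1;  u_1 = (u_0 − 1)/3 = 6
  u_1 = 6;  a_3 = 0;  u_2 = (u_1 − 0)/3 = 2
Digits: (0, 0, 1, 0).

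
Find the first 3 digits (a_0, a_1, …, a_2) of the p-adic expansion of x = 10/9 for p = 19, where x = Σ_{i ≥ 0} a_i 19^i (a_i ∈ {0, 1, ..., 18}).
(a_0, …, a_2) = (18, 16, 16)

v_19(10/9) = 0 (numerator and denominator both coprime to 19), so x ∈ ℤ_19^×. Compute digits iteratively via a_i = x_i mod 19, x_{i+1} = (x_i − a_i)/19, with x_0 = x:
  x_0 = 10/9;  a_0 = 18;  x_1 = (x_0 − 18)/19 = -8/9
  x_1 = -8/9;  a_1 = 16;  x_2 = (x_1 − 16)/19 = -8/9
  x_2 = -8/9;  a_2 = 16;  x_3 = (x_2 − 16)/19 = -8/9
Digits: (18, 16, 16).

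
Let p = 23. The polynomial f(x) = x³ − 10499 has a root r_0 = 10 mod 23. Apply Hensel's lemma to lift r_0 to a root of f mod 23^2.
r_1 = 516 (mod 529)

Hensel: r_{i+1} = r_i − f(r_i)/f′(r_i) mod 23^{i+2}, where f′(x) = 3x². Iterate:
  r_0 = 10 (mod 23)
  r_1 = 516 (mod 529)
Final: r = 516 with f(r) ≡ 0 mod 23^2.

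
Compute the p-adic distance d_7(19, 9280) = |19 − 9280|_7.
d_7(19, 9280) = 1/343

Step 1 — x − y = 19 − 9280 = -9261. Step 2 — v_7(-9261) = 3 (factor: -9261 = −(7^3 · 27); the sign does not affect v_p). Step 3 — |x − y|_7 = 7^{-3} = 1/343.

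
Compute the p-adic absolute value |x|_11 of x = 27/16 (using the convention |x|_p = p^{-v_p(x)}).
|27/16|_11 = 1

Step 1 — compute v_11(x) by factoring powers of 11 out of the numerator and denominator: v_11(27/16) = 0. Step 2 — apply |x|_p = p^{-v_p(x)} = 11^{0} = 1.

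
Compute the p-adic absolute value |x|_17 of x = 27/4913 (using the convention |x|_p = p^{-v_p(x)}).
|27/4913|_17 = 4913

Step 1 — compute v_17(x) by factoring powers of 17 out of the numerator and denominator: v_17(27/4913) = -3. Step 2 — apply |x|_p = p^{-v_p(x)} = 17^{3} = 4913.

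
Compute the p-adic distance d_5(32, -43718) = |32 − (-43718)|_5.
d_5(32, -43718) = 1/3125

Step 1 — x − y = 32 − (-43718) = 43750. Step 2 — v_5(43750) = 5 (factor: 43750 = (5^5 · 14); the sign does not affect v_p). Step 3 — |x − y|_5 = 5^{-5} = 1/3125.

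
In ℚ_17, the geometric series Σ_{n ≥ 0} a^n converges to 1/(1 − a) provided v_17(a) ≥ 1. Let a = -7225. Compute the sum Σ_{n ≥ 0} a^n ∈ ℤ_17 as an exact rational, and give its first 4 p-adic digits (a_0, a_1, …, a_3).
Σ a^n = 1/(1 − a) = 1/7226;  first 4 digits = (1, 0, 9, 15)

v_17(a) = 2 ≥ 1, so the series converges in ℤ_17 to 1/(1 − a) = 1/(1 − (-7225)) = 1/7226. Expand this rational in ℤ_17: compute digits iteratively via d_i = x_i mod 17, x_{i+1} = (x_i − d_i)/17. The first 4 digits are (1, 0, 9, 15).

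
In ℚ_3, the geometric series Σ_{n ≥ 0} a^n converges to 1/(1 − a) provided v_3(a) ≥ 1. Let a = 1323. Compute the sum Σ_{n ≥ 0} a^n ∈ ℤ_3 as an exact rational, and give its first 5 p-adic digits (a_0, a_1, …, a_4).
Σ a^n = 1/(1 − a) = -1/1322;  first 5 digits = (1, 0, 0, 1, 1)

v_3(a) = 3 ≥ 1, so the series converges in ℤ_3 to 1/(1 − a) = 1/(1 − 1323) = -1/1322. Expand this rational in ℤ_3: compute digits iteratively via d_i = x_i mod 3, x_{i+1} = (x_i − d_i)/3. The first 5 digits are (1, 0, 0, 1, 1).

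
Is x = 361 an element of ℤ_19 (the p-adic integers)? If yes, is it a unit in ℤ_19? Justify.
x ∈ ℤ_19 but not a unit; v_19(x) = 2 > 0

ℤ_19 = {x ∈ ℚ_19 : v_19(x) ≥ 0} and ℤ_19^× = {x ∈ ℤ_19 : v_19(x) = 0}. Here v_19(361) = v_19(num) − v_19(den) = 2; compare against these criteria.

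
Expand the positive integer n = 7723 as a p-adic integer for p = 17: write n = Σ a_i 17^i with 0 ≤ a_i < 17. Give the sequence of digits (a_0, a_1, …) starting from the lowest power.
(a_0, a_1, …) = (5, 12, 9, 1)

Repeated division by 17 gives the digits low-to-high: 7723 = 5 + 12·17^1 + 9·17^2 + 1·17^3. Digit sequence: (5, 12, 9, 1).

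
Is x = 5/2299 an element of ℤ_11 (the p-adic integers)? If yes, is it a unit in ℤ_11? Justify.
x ∉ ℤ_11 (v_11(x) = -2 < 0)

ℤ_11 = {x ∈ ℚ_11 : v_11(x) ≥ 0} and ℤ_11^× = {x ∈ ℤ_11 : v_11(x) = 0}. Here v_11(5/2299) = v_11(num) − v_11(den) = -2; compare against these criteria.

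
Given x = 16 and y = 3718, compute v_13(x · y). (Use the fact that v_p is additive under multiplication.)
v_13(59488) = 2

v_p(x) = 0 (factor: 16 = 13^0 · 16); v_p(y) = 2 (factor: 3718 = 13^2 · 22). Additivity: v_p(xy) = v_p(x) + v_p(y) = 0 + 2 = 2. (Direct check: xy = 59488 = 13^2 · (352).)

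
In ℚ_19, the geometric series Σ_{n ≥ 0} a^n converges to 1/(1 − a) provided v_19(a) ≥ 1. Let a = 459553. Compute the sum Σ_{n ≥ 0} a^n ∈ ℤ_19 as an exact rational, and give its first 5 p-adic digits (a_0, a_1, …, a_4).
Σ a^n = 1/(1 − a) = -1/459552;  first 5 digits = (1, 0, 0, 10, 3)

v_19(a) = 3 ≥ 1, so the series converges in ℤ_19 to 1/(1 − a) = 1/(1 − 459553) = -1/459552. Expand this rational in ℤ_19: compute digits iteratively via d_i = x_i mod 19, x_{i+1} = (x_i − d_i)/19. The first 5 digits are (1, 0, 0, 10, 3).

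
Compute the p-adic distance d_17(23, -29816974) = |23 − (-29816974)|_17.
d_17(23, -29816974) = 1/1419857

Step 1 — x − y = 23 − (-29816974) = 29816997. Step 2 — v_17(29816997) = 5 (factor: 29816997 = (17^5 · 21); the sign does not affect v_p). Step 3 — |x − y|_17 = 17^{-5} = 1/1419857.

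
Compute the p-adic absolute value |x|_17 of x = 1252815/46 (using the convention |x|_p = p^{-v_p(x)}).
|1252815/46|_17 = 1/83521

Step 1 — compute v_17(x) by factoring powers of 17 out of the numerator and denominator: v_17(1252815/46) = 4. Step 2 — apply |x|_p = p^{-v_p(x)} = 17^{-4} = 1/83521.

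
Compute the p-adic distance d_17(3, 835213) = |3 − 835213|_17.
d_17(3, 835213) = 1/83521

Step 1 — x − y = 3 − 835213 = -835210. Step 2 — v_17(-835210) = 4 (factor: -835210 = −(17^4 · 10); the sign does not affect v_p). Step 3 — |x − y|_17 = 17^{-4} = 1/83521.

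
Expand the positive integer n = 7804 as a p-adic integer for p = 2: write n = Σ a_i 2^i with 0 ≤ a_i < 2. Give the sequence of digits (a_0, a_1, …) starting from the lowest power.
(a_0, a_1, …) = (0, 0, 1, 1, 1, 1, 1, 0, 0, 1, 1, 1, 1)

Repeated division by 2 gives the digits low-to-high: 7804 = 1·2^2 + 1·2^3 + 1·2^4 + 1·2^5 + 1·2^6 + 1·2^9 + 1·2^10 + 1·2^11 + 1·2^12. Digit sequence: (0, 0, 1, 1, 1, 1, 1, 0, 0, 1, 1, 1, 1).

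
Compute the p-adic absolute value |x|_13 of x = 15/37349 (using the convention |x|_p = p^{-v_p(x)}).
|15/37349|_13 = 2197

Step 1 — compute v_13(x) by factoring powers of 13 out of the numerator and denominator: v_13(15/37349) = -3. Step 2 — apply |x|_p = p^{-v_p(x)} = 13^{3} = 2197.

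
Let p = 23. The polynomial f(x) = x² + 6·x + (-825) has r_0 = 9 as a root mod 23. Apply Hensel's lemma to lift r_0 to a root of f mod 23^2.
r_1 = 170 (mod 529)

Hensel: r_{i+1} = r_i − f(r_i)·(f′(r_i))^{-1} mod 23^{i+2}, f′(x) = 2x + 6. Iterate:
  r_0 = 9 (mod 23)
  r_1 = 170 (mod 529)
Final: r = 170 satisfies f(r) ≡ 0 mod 23^2.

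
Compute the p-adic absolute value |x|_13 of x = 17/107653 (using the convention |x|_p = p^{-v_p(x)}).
|17/107653|_13 = 2197

Step 1 — compute v_13(x) by factoring powers of 13 out of the numerator and denominator: v_13(17/107653) = -3. Step 2 — apply |x|_p = p^{-v_p(x)} = 13^{3} = 2197.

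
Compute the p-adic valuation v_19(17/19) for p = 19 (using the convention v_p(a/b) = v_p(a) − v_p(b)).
v_19(17/19) = -1

Factor powers of 19 from the numerator and denominator of the reduced fraction: 17 = 19^0 · 17 and 19 = 19^1 · 1. Apply v_p(a/b) = v_p(a) − v_p(b): v_19(17/19) = 0 − 1 = -1.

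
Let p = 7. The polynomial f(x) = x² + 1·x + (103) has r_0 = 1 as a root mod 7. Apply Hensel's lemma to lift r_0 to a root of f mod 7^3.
r_2 = 15 (mod 343)

Hensel: r_{i+1} = r_i − f(r_i)·(f′(r_i))^{-1} mod 7^{i+2}, f′(x) = 2x + 1. Iterate:
  r_0 = 1 (mod 7)
  r_1 = 15 (mod 49)
  r_2 = 15 (mod 343)
Final: r = 15 satisfies f(r) ≡ 0 mod 7^3.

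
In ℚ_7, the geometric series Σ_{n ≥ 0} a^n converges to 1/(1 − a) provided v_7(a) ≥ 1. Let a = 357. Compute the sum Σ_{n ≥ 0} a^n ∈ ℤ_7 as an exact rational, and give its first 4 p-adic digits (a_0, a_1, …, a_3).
Σ a^n = 1/(1 − a) = -1/356;  first 4 digits = (1, 2, 4, 2)

v_7(a) = 1 ≥ 1, so the series converges in ℤ_7 to 1/(1 − a) = 1/(1 − 357) = -1/356. Expand this rational in ℤ_7: compute digits iteratively via d_i = x_i mod 7, x_{i+1} = (x_i − d_i)/7. The first 4 digits are (1, 2, 4, 2).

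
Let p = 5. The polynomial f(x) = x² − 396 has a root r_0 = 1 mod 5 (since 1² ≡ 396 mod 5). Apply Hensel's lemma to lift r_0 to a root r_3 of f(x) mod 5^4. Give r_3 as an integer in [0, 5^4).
r_3 = 336 (mod 625)

Hensel's recurrence: r_{i+1} = r_i − f(r_i)·(f′(r_i))^{-1} mod 5^{i+2}, with f′(x) = 2x. Iterate:
  r_0 = 1 (mod 5)
  r_1 = 11 (mod 25)
  r_2 = 86 (mod 125)
  r_3 = 336 (mod 625)
Final: r_3 = 336, and one checks f(r_3) ≡ 0 mod 5^4.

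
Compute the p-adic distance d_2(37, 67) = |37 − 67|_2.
d_2(37, 67) = 1/2

Step 1 — x − y = 37 − 67 = -30. Step 2 — v_2(-30) = 1 (factor: -30 = −(2^1 · 15); the sign does not affect v_p). Step 3 — |x − y|_2 = 2^{-1} = 1/2.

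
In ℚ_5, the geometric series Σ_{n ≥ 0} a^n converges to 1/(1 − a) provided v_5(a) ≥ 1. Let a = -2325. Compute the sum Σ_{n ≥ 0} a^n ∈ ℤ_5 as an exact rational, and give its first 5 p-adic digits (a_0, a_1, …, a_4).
Σ a^n = 1/(1 − a) = 1/2326;  first 5 digits = (1, 0, 2, 1, 0)

v_5(a) = 2 ≥ 1, so the series converges in ℤ_5 to 1/(1 − a) = 1/(1 − (-2325)) = 1/2326. Expand this rational in ℤ_5: compute digits iteratively via d_i = x_i mod 5, x_{i+1} = (x_i − d_i)/5. The first 5 digits are (1, 0, 2, 1, 0).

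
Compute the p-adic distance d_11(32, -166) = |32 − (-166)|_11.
d_11(32, -166) = 1/11

Step 1 — x − y = 32 − (-166) = 198. Step 2 — v_11(198) = 1 (factor: 198 = (11^1 · 18); the sign does not affect v_p). Step 3 — |x − y|_11 = 11^{-1} = 1/11.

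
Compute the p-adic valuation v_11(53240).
v_11(53240) = 3

v_11(n) is the largest exponent k such that 11^k divides n. Factor out: 53240 = 11^3 · 40. (Sign doesn't affect v_p.) So v_11(53240) = 3.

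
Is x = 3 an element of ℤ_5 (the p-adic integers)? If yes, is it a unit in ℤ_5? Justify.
x ∈ ℤ_5^× (unit); v_5(x) = 0

ℤ_5 = {x ∈ ℚ_5 : v_5(x) ≥ 0} and ℤ_5^× = {x ∈ ℤ_5 : v_5(x) = 0}. Here v_5(3) = v_5(num) − v_5(den) = 0; compare against these criteria.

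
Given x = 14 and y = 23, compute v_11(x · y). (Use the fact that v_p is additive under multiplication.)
v_11(322) = 0

v_p(x) = 0 (factor: 14 = 11^0 · 14); v_p(y) = 0 (factor: 23 = 11^0 · 23). Additivity: v_p(xy) = v_p(x) + v_p(y) = 0 + 0 = 0. (Direct check: xy = 322 = 11^0 · (322).)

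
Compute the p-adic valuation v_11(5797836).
v_11(5797836) = 5

v_11(n) is the largest exponent k such that 11^k divides n. Factor out: 5797836 = 11^5 · 36. (Sign doesn't affect v_p.) So v_11(5797836) = 5.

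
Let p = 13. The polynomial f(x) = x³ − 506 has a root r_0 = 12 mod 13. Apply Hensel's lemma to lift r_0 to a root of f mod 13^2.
r_1 = 168 (mod 169)

Hensel: r_{i+1} = r_i − f(r_i)/f′(r_i) mod 13^{i+2}, where f′(x) = 3x². Iterate:
  r_0 = 12 (mod 13)
  r_1 = 168 (mod 169)
Final: r = 168 with f(r) ≡ 0 mod 13^2.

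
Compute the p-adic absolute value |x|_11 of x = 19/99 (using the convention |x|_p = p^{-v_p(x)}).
|19/99|_11 = 11

Step 1 — compute v_11(x) by factoring powers of 11 out of the numerator and denominator: v_11(19/99) = -1. Step 2 — apply |x|_p = p^{-v_p(x)} = 11^{1} = 11.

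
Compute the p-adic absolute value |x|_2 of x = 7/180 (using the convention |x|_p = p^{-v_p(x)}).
|7/180|_2 = 4

Step 1 — compute v_2(x) by factoring powers of 2 out of the numerator and denominator: v_2(7/180) = -2. Step 2 — apply |x|_p = p^{-v_p(x)} = 2^{2} = 4.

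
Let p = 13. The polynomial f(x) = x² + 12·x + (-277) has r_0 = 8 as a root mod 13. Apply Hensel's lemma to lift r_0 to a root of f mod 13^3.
r_2 = 1165 (mod 2197)

Hensel: r_{i+1} = r_i − f(r_i)·(f′(r_i))^{-1} mod 13^{i+2}, f′(x) = 2x + 12. Iterate:
  r_0 = 8 (mod 13)
  r_1 = 151 (mod 169)
  r_2 = 1165 (mod 2197)
Final: r = 1165 satisfies f(r) ≡ 0 mod 13^3.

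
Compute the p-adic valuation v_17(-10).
v_17(-10) = 0

v_17(n) is the largest exponent k such that 17^k divides n. Factor out: -10 = -17^0 · 10. (Sign doesn't affect v_p.) So v_17(-10) = 0.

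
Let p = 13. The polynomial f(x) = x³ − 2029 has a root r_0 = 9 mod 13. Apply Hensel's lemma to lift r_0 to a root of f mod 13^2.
r_1 = 22 (mod 169)

Hensel: r_{i+1} = r_i − f(r_i)/f′(r_i) mod 13^{i+2}, where f′(x) = 3x². Iterate:
  r_0 = 9 (mod 13)
  r_1 = 22 (mod 169)
Final: r = 22 with f(r) ≡ 0 mod 13^2.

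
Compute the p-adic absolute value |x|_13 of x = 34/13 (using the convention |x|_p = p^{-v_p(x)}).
|34/13|_13 = 13

Step 1 — compute v_13(x) by factoring powers of 13 out of the numerator and denominator: v_13(34/13) = -1. Step 2 — apply |x|_p = p^{-v_p(x)} = 13^{1} = 13.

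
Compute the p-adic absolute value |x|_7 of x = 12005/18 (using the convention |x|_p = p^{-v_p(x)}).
|12005/18|_7 = 1/2401

Step 1 — compute v_7(x) by factoring powers of 7 out of the numerator and denominator: v_7(12005/18) = 4. Step 2 — apply |x|_p = p^{-v_p(x)} = 7^{-4} = 1/2401.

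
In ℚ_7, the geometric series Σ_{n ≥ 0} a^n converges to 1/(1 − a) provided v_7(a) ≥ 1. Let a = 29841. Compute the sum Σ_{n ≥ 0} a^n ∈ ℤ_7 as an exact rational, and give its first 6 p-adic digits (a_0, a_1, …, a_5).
Σ a^n = 1/(1 − a) = -1/29840;  first 6 digits = (1, 0, 0, 3, 5, 1)

v_7(a) = 3 ≥ 1, so the series converges in ℤ_7 to 1/(1 − a) = 1/(1 − 29841) = -1/29840. Expand this rational in ℤ_7: compute digits iteratively via d_i = x_i mod 7, x_{i+1} = (x_i − d_i)/7. The first 6 digits are (1, 0, 0, 3, 5, 1).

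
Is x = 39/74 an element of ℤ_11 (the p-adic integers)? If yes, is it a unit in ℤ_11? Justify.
x ∈ ℤ_11^× (unit); v_11(x) = 0

ℤ_11 = {x ∈ ℚ_11 : v_11(x) ≥ 0} and ℤ_11^× = {x ∈ ℤ_11 : v_11(x) = 0}. Here v_11(39/74) = v_11(num) − v_11(den) = 0; compare against these criteria.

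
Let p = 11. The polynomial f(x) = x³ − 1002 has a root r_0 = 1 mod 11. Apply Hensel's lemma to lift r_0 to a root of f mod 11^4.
r_3 = 5094 (mod 14641)

Hensel: r_{i+1} = r_i − f(r_i)/f′(r_i) mod 11^{i+2}, where f′(x) = 3x². Iterate:
  r_0 = 1 (mod 11)
  r_1 = 12 (mod 121)
  r_2 = 1101 (mod 1331)
  r_3 = 5094 (mod 14641)
Final: r = 5094 with f(r) ≡ 0 mod 11^4.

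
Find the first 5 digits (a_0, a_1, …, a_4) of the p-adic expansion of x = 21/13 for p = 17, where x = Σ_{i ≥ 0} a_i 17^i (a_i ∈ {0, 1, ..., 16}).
(a_0, …, a_4) = (16, 7, 10, 2, 9)

v_17(21/13) = 0 (numerator and denominator both coprime to 17), so x ∈ ℤ_17^×. Compute digits iteratively via a_i = x_i mod 17, x_{i+1} = (x_i − a_i)/17, with x_0 = x:
  x_0 = 21/13;  a_0 = 16;  x_1 = (x_0 − 16)/17 = -11/13
  x_1 = -11/13;  a_1 = 7;  x_2 = (x_1 − 7)/17 = -6/13
  x_2 = -6/13;  a_2 = 10;  x_3 = (x_2 − 10)/17 = -8/13
  x_3 = -8/13;  a_3 = 2;  x_4 = (x_3 − 2)/17 = -2/13
  x_4 = -2/13;  a_4 = 9;  x_5 = (x_4 − 9)/17 = -7/13
Digits: (16, 7, 10, 2, 9).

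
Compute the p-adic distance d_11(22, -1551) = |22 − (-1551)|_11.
d_11(22, -1551) = 1/121

Step 1 — x − y = 22 − (-1551) = 1573. Step 2 — v_11(1573) = 2 (factor: 1573 = (11^2 · 13); the sign does not affect v_p). Step 3 — |x − y|_11 = 11^{-2} = 1/121.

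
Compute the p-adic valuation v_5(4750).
v_5(4750) = 3

v_5(n) is the largest exponent k such that 5^k divides n. Factor out: 4750 = 5^3 · 38. (Sign doesn't affect v_p.) So v_5(4750) = 3.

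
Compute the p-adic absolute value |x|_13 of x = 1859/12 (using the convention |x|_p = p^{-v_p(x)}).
|1859/12|_13 = 1/169

Step 1 — compute v_13(x) by factoring powers of 13 out of the numerator and denominator: v_13(1859/12) = 2. Step 2 — apply |x|_p = p^{-v_p(x)} = 13^{-2} = 1/169.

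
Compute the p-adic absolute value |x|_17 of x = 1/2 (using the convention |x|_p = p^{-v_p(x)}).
|1/2|_17 = 1

Step 1 — compute v_17(x) by factoring powers of 17 out of the numerator and denominator: v_17(1/2) = 0. Step 2 — apply |x|_p = p^{-v_p(x)} = 17^{0} = 1.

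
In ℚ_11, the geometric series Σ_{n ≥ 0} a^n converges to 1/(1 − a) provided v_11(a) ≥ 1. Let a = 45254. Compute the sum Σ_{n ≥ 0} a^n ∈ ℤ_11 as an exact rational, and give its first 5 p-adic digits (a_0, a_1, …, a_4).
Σ a^n = 1/(1 − a) = -1/45253;  first 5 digits = (1, 0, 0, 1, 3)

v_11(a) = 3 ≥ 1, so the series converges in ℤ_11 to 1/(1 − a) = 1/(1 − 45254) = -1/45253. Expand this rational in ℤ_11: compute digits iteratively via d_i = x_i mod 11, x_{i+1} = (x_i − d_i)/11. The first 5 digits are (1, 0, 0, 1, 3).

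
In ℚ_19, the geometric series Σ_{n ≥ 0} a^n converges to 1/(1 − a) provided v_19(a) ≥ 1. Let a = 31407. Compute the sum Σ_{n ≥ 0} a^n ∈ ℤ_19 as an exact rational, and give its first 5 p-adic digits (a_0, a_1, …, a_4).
Σ a^n = 1/(1 − a) = -1/31406;  first 5 digits = (1, 0, 11, 4, 7)

v_19(a) = 2 ≥ 1, so the series converges in ℤ_19 to 1/(1 − a) = 1/(1 − 31407) = -1/31406. Expand this rational in ℤ_19: compute digits iteratively via d_i = x_i mod 19, x_{i+1} = (x_i − d_i)/19. The first 5 digits are (1, 0, 11, 4, 7).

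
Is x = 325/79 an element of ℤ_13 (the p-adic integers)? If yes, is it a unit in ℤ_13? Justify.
x ∈ ℤ_13 but not a unit; v_13(x) = 1 > 0

ℤ_13 = {x ∈ ℚ_13 : v_13(x) ≥ 0} and ℤ_13^× = {x ∈ ℤ_13 : v_13(x) = 0}. Here v_13(325/79) = v_13(num) − v_13(den) = 1; compare against these criteria.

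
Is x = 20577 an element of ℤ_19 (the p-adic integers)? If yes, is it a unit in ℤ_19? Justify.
x ∈ ℤ_19 but not a unit; v_19(x) = 3 > 0

ℤ_19 = {x ∈ ℚ_19 : v_19(x) ≥ 0} and ℤ_19^× = {x ∈ ℤ_19 : v_19(x) = 0}. Here v_19(20577) = v_19(num) − v_19(den) = 3; compare against these criteria.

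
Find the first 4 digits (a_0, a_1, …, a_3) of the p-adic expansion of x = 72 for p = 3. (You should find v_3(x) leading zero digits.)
(a_0, …, a_3) = (0, 0, 2, 2)

v_3(72) = 2, so a_0 = ... = a_1 = 0. Factor out: x = 3^2 · u with u = 8 a unit in ℤ_3. Expand u iteratively via a_{v+i} = u_i mod 3, u_{i+1} = (u_i − a_{v+i})/3:
  u_0 = 8;  a_2 = 2;  u_1 = (u_0 − 2)/3 = 2
  u_1 = 2;  a_3 = 2;  u_2 = (u_1 − 2)/3 = 0
Digits: (0, 0, 2, 2).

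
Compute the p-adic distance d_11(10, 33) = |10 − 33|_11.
d_11(10, 33) = 1

Step 1 — x − y = 10 − 33 = -23. Step 2 — v_11(-23) = 0 (factor: -23 = −(11^0 · 23); the sign does not affect v_p). Step 3 — |x − y|_11 = 11^{0} = 1.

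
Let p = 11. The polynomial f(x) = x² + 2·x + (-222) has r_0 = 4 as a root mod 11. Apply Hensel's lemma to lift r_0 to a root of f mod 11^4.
r_3 = 12874 (mod 14641)

Hensel: r_{i+1} = r_i − f(r_i)·(f′(r_i))^{-1} mod 11^{i+2}, f′(x) = 2x + 2. Iterate:
  r_0 = 4 (mod 11)
  r_1 = 48 (mod 121)
  r_2 = 895 (mod 1331)
  r_3 = 12874 (mod 14641)
Final: r = 12874 satisfies f(r) ≡ 0 mod 11^4.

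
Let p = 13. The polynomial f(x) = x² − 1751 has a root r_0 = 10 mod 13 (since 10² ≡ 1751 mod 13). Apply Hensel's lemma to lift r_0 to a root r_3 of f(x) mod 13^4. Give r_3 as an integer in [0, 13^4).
r_3 = 24944 (mod 28561)

Hensel's recurrence: r_{i+1} = r_i − f(r_i)·(f′(r_i))^{-1} mod 13^{i+2}, with f′(x) = 2x. Iterate:
  r_0 = 10 (mod 13)
  r_1 = 101 (mod 169)
  r_2 = 777 (mod 2197)
  r_3 = 24944 (mod 28561)
Final: r_3 = 24944, and one checks f(r_3) ≡ 0 mod 13^4.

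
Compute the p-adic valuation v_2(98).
v_2(98) = 1

v_2(n) is the largest exponent k such that 2^k divides n. Factor out: 98 = 2^1 · 49. (Sign doesn't affect v_p.) So v_2(98) = 1.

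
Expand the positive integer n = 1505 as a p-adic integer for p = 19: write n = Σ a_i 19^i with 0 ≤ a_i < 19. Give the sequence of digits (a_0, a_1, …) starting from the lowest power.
(a_0, a_1, …) = (4, 3, 4)

Repeated division by 19 gives the digits low-to-high: 1505 = 4 + 3·19^1 + 4·19^2. Digit sequence: (4, 3, 4).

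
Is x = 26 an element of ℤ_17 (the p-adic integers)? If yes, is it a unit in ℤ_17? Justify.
x ∈ ℤ_17^× (unit); v_17(x) = 0

ℤ_17 = {x ∈ ℚ_17 : v_17(x) ≥ 0} and ℤ_17^× = {x ∈ ℤ_17 : v_17(x) = 0}. Here v_17(26) = v_17(num) − v_17(den) = 0; compare against these criteria.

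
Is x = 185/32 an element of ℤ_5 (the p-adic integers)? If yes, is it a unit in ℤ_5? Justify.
x ∈ ℤ_5 but not a unit; v_5(x) = 1 > 0

ℤ_5 = {x ∈ ℚ_5 : v_5(x) ≥ 0} and ℤ_5^× = {x ∈ ℤ_5 : v_5(x) = 0}. Here v_5(185/32) = v_5(num) − v_5(den) = 1; compare against these criteria.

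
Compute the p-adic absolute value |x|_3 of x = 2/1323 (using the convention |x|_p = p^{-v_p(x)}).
|2/1323|_3 = 27

Step 1 — compute v_3(x) by factoring powers of 3 out of the numerator and denominator: v_3(2/1323) = -3. Step 2 — apply |x|_p = p^{-v_p(x)} = 3^{3} = 27.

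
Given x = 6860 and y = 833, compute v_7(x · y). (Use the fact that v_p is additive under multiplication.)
v_7(5714380) = 5

v_p(x) = 3 (factor: 6860 = 7^3 · 20); v_p(y) = 2 (factor: 833 = 7^2 · 17). Additivity: v_p(xy) = v_p(x) + v_p(y) = 3 + 2 = 5. (Direct check: xy = 5714380 = 7^5 · (340).)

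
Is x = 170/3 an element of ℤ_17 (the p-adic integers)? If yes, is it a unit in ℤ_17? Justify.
x ∈ ℤ_17 but not a unit; v_17(x) = 1 > 0

ℤ_17 = {x ∈ ℚ_17 : v_17(x) ≥ 0} and ℤ_17^× = {x ∈ ℤ_17 : v_17(x) = 0}. Here v_17(170/3) = v_17(num) − v_17(den) = 1; compare against these criteria.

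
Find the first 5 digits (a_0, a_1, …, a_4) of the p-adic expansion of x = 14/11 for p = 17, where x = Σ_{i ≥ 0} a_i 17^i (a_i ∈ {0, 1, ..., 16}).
(a_0, …, a_4) = (9, 15, 13, 10, 4)

v_17(14/11) = 0 (numerator and denominator both coprime to 17), so x ∈ ℤ_17^×. Compute digits iteratively via a_i = x_i mod 17, x_{i+1} = (x_i − a_i)/17, with x_0 = x:
  x_0 = 14/11;  a_0 = 9;  x_1 = (x_0 − 9)/17 = -5/11
  x_1 = -5/11;  a_1 = 15;  x_2 = (x_1 − 15)/17 = -10/11
  x_2 = -10/11;  a_2 = 13;  x_3 = (x_2 − 13)/17 = -9/11
  x_3 = -9/11;  a_3 = 10;  x_4 = (x_3 − 10)/17 = -7/11
  x_4 = -7/11;  a_4 = 4;  x_5 = (x_4 − 4)/17 = -3/11
Digits: (9, 15, 13, 10, 4).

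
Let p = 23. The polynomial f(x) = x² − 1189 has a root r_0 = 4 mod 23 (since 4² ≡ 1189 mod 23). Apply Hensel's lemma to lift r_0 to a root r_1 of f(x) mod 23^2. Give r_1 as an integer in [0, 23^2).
r_1 = 349 (mod 529)

Hensel's recurrence: r_{i+1} = r_i − f(r_i)·(f′(r_i))^{-1} mod 23^{i+2}, with f′(x) = 2x. Iterate:
  r_0 = 4 (mod 23)
  r_1 = 349 (mod 529)
Final: r_1 = 349, and one checks f(r_1) ≡ 0 mod 23^2.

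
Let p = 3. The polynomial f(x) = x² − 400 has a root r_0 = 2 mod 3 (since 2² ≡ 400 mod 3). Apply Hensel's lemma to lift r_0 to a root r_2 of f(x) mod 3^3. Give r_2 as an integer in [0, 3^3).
r_2 = 20 (mod 27)

Hensel's recurrence: r_{i+1} = r_i − f(r_i)·(f′(r_i))^{-1} mod 3^{i+2}, with f′(x) = 2x. Iterate:
  r_0 = 2 (mod 3)
  r_1 = 2 (mod 9)
  r_2 = 20 (mod 27)
Final: r_2 = 20, and one checks f(r_2) ≡ 0 mod 3^3.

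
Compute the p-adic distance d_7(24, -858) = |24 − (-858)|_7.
d_7(24, -858) = 1/49

Step 1 — x − y = 24 − (-858) = 882. Step 2 — v_7(882) = 2 (factor: 882 = (7^2 · 18); the sign does not affect v_p). Step 3 — |x − y|_7 = 7^{-2} = 1/49.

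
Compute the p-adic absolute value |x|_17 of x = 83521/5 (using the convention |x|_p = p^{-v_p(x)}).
|83521/5|_17 = 1/83521

Step 1 — compute v_17(x) by factoring powers of 17 out of the numerator and denominator: v_17(83521/5) = 4. Step 2 — apply |x|_p = p^{-v_p(x)} = 17^{-4} = 1/83521.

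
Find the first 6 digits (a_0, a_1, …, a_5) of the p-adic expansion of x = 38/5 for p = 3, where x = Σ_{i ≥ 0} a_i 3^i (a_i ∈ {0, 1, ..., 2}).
(a_0, …, a_5) = (1, 1, 1, 1, 2, 1)

v_3(38/5) = 0 (numerator and denominator both coprime to 3), so x ∈ ℤ_3^×. Compute digits iteratively via a_i = x_i mod 3, x_{i+1} = (x_i − a_i)/3, with x_0 = x:
  x_0 = 38/5;  a_0 = 1;  x_1 = (x_0 − 1)/3 = 11/5
  x_1 = 11/5;  a_1 = 1;  x_2 = (x_1 − 1)/3 = 2/5
  x_2 = 2/5;  a_2 = 1;  x_3 = (x_2 − 1)/3 = -1/5
  x_3 = -1/5;  a_3 = 1;  x_4 = (x_3 − 1)/3 = -2/5
  x_4 = -2/5;  a_4 = 2;  x_5 = (x_4 − 2)/3 = -4/5
  x_5 = -4/5;  a_5 = 1;  x_6 = (x_5 − 1)/3 = -3/5
Digits: (1, 1, 1, 1, 2, 1).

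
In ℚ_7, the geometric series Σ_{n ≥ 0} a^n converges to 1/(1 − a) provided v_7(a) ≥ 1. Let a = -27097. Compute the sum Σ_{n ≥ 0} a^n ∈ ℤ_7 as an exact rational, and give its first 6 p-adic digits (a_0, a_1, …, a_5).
Σ a^n = 1/(1 − a) = 1/27098;  first 6 digits = (1, 0, 0, 5, 2, 5)

v_7(a) = 3 ≥ 1, so the series converges in ℤ_7 to 1/(1 − a) = 1/(1 − (-27097)) = 1/27098. Expand this rational in ℤ_7: compute digits iteratively via d_i = x_i mod 7, x_{i+1} = (x_i − d_i)/7. The first 6 digits are (1, 0, 0, 5, 2, 5).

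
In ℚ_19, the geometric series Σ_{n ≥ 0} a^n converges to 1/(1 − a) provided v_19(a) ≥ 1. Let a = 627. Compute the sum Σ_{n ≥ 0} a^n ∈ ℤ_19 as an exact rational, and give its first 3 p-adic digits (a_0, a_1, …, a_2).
Σ a^n = 1/(1 − a) = -1/626;  first 3 digits = (1, 14, 7)

v_19(a) = 1 ≥ 1, so the series converges in ℤ_19 to 1/(1 − a) = 1/(1 − 627) = -1/626. Expand this rational in ℤ_19: compute digits iteratively via d_i = x_i mod 19, x_{i+1} = (x_i − d_i)/19. The first 3 digits are (1, 14, 7).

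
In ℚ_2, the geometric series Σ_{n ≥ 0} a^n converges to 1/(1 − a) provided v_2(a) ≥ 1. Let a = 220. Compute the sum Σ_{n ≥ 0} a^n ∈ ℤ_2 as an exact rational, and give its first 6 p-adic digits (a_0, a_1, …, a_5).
Σ a^n = 1/(1 − a) = -1/219;  first 6 digits = (1, 0, 1, 1, 0, 1)

v_2(a) = 2 ≥ 1, so the series converges in ℤ_2 to 1/(1 − a) = 1/(1 − 220) = -1/219. Expand this rational in ℤ_2: compute digits iteratively via d_i = x_i mod 2, x_{i+1} = (x_i − d_i)/2. The first 6 digits are (1, 0, 1, 1, 0, 1).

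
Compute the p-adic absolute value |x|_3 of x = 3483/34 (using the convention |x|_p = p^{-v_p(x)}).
|3483/34|_3 = 1/81

Step 1 — compute v_3(x) by factoring powers of 3 out of the numerator and denominator: v_3(3483/34) = 4. Step 2 — apply |x|_p = p^{-v_p(x)} = 3^{-4} = 1/81.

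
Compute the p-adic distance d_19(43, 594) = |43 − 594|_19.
d_19(43, 594) = 1/19

Step 1 — x − y = 43 − 594 = -551. Step 2 — v_19(-551) = 1 (factor: -551 = −(19^1 · 29); the sign does not affect v_p). Step 3 — |x − y|_19 = 19^{-1} = 1/19.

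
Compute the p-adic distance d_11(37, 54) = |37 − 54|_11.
d_11(37, 54) = 1

Step 1 — x − y = 37 − 54 = -17. Step 2 — v_11(-17) = 0 (factor: -17 = −(11^0 · 17); the sign does not affect v_p). Step 3 — |x − y|_11 = 11^{0} = 1.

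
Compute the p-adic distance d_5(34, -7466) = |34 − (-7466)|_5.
d_5(34, -7466) = 1/625

Step 1 — x − y = 34 − (-7466) = 7500. Step 2 — v_5(7500) = 4 (factor: 7500 = (5^4 · 12); the sign does not affect v_p). Step 3 — |x − y|_5 = 5^{-4} = 1/625.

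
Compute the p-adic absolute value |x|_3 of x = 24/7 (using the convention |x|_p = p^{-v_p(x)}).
|24/7|_3 = 1/3

Step 1 — compute v_3(x) by factoring powers of 3 out of the numerator and denominator: v_3(24/7) = 1. Step 2 — apply |x|_p = p^{-v_p(x)} = 3^{-1} = 1/3.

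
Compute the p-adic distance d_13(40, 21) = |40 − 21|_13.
d_13(40, 21) = 1

Step 1 — x − y = 40 − 21 = 19. Step 2 — v_13(19) = 0 (factor: 19 = (13^0 · 19); the sign does not affect v_p). Step 3 — |x − y|_13 = 13^{0} = 1.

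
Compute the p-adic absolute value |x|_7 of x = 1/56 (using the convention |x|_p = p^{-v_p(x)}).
|1/56|_7 = 7

Step 1 — compute v_7(x) by factoring powers of 7 out of the numerator and denominator: v_7(1/56) = -1. Step 2 — apply |x|_p = p^{-v_p(x)} = 7^{1} = 7.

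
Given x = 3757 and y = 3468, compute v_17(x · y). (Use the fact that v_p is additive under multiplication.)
v_17(13029276) = 4

v_p(x) = 2 (factor: 3757 = 17^2 · 13); v_p(y) = 2 (factor: 3468 = 17^2 · 12). Additivity: v_p(xy) = v_p(x) + v_p(y) = 2 + 2 = 4. (Direct check: xy = 13029276 = 17^4 · (156).)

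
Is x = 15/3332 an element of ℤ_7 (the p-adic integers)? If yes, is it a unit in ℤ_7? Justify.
x ∉ ℤ_7 (v_7(x) = -2 < 0)

ℤ_7 = {x ∈ ℚ_7 : v_7(x) ≥ 0} and ℤ_7^× = {x ∈ ℤ_7 : v_7(x) = 0}. Here v_7(15/3332) = v_7(num) − v_7(den) = -2; compare against these criteria.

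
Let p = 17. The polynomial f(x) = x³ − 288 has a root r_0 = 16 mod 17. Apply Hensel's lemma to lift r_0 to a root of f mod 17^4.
r_3 = 55776 (mod 83521)

Hensel: r_{i+1} = r_i − f(r_i)/f′(r_i) mod 17^{i+2}, where f′(x) = 3x². Iterate:
  r_0 = 16 (mod 17)
  r_1 = 288 (mod 289)
  r_2 = 1733 (mod 4913)
  r_3 = 55776 (mod 83521)
Final: r = 55776 with f(r) ≡ 0 mod 17^4.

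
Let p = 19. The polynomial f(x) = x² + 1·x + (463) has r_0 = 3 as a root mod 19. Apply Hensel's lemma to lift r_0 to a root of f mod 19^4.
r_3 = 83945 (mod 130321)

Hensel: r_{i+1} = r_i − f(r_i)·(f′(r_i))^{-1} mod 19^{i+2}, f′(x) = 2x + 1. Iterate:
  r_0 = 3 (mod 19)
  r_1 = 193 (mod 361)
  r_2 = 1637 (mod 6859)
  r_3 = 83945 (mod 130321)
Final: r = 83945 satisfies f(r) ≡ 0 mod 19^4.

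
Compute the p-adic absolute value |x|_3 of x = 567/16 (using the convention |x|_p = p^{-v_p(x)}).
|567/16|_3 = 1/81

Step 1 — compute v_3(x) by factoring powers of 3 out of the numerator and denominator: v_3(567/16) = 4. Step 2 — apply |x|_p = p^{-v_p(x)} = 3^{-4} = 1/81.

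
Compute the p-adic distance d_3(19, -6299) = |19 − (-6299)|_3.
d_3(19, -6299) = 1/243

Step 1 — x − y = 19 − (-6299) = 6318. Step 2 — v_3(6318) = 5 (factor: 6318 = (3^5 · 26); the sign does not affect v_p). Step 3 — |x − y|_3 = 3^{-5} = 1/243.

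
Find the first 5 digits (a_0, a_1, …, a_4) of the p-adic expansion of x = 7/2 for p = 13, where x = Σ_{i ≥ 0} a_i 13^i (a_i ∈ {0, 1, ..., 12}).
(a_0, …, a_4) = (10, 6, 6, 6, 6)

v_13(7/2) = 0 (numerator and denominator both coprime to 13), so x ∈ ℤ_13^×. Compute digits iteratively via a_i = x_i mod 13, x_{i+1} = (x_i − a_i)/13, with x_0 = x:
  x_0 = 7/2;  a_0 = 10;  x_1 = (x_0 − 10)/13 = -1/2
  x_1 = -1/2;  a_1 = 6;  x_2 = (x_1 − 6)/13 = -1/2
  x_2 = -1/2;  a_2 = 6;  x_3 = (x_2 − 6)/13 = -1/2
  x_3 = -1/2;  a_3 = 6;  x_4 = (x_3 − 6)/13 = -1/2
  x_4 = -1/2;  a_4 = 6;  x_5 = (x_4 − 6)/13 = -1/2
Digits: (10, 6, 6, 6, 6).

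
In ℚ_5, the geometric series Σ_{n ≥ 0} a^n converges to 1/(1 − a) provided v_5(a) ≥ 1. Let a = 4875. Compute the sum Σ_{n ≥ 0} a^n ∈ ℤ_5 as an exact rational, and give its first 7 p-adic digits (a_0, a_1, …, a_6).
Σ a^n = 1/(1 − a) = -1/4874;  first 7 digits = (1, 0, 0, 4, 2, 1, 1)

v_5(a) = 3 ≥ 1, so the series converges in ℤ_5 to 1/(1 − a) = 1/(1 − 4875) = -1/4874. Expand this rational in ℤ_5: compute digits iteratively via d_i = x_i mod 5, x_{i+1} = (x_i − d_i)/5. The first 7 digits are (1, 0, 0, 4, 2, 1, 1).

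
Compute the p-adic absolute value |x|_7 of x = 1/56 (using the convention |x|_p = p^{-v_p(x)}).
|1/56|_7 = 7

Step 1 — compute v_7(x) by factoring powers of 7 out of the numerator and denominator: v_7(1/56) = -1. Step 2 — apply |x|_p = p^{-v_p(x)} = 7^{1} = 7.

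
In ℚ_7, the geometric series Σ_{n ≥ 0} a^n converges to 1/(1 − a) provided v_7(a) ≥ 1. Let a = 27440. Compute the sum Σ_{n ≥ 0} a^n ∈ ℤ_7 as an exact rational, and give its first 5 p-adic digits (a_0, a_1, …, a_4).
Σ a^n = 1/(1 − a) = -1/27439;  first 5 digits = (1, 0, 0, 3, 4)

v_7(a) = 3 ≥ 1, so the series converges in ℤ_7 to 1/(1 − a) = 1/(1 − 27440) = -1/27439. Expand this rational in ℤ_7: compute digits iteratively via d_i = x_i mod 7, x_{i+1} = (x_i − d_i)/7. The first 5 digits are (1, 0, 0, 3, 4).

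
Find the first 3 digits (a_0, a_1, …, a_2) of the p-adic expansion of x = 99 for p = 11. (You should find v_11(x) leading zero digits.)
(a_0, …, a_2) = (0, 9, 0)

v_11(99) = 1, so a_0 = ... = a_0 = 0. Factor out: x = 11^1 · u with u = 9 a unit in ℤ_11. Expand u iteratively via a_{v+i} = u_i mod 11, u_{i+1} = (u_i − a_{v+i})/11:
  u_0 = 9;  a_1 = 9;  u_1 = (u_0 − 9)/11 = 0
  u_1 = 0;  a_2 = 0;  u_2 = (u_1 − 0)/11 = 0
Digits: (0, 9, 0).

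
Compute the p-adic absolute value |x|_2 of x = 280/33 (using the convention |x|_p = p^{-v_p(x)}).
|280/33|_2 = 1/8

Step 1 — compute v_2(x) by factoring powers of 2 out of the numerator and denominator: v_2(280/33) = 3. Step 2 — apply |x|_p = p^{-v_p(x)} = 2^{-3} = 1/8.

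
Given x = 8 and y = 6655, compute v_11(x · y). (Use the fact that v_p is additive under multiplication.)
v_11(53240) = 3

v_p(x) = 0 (factor: 8 = 11^0 · 8); v_p(y) = 3 (factor: 6655 = 11^3 · 5). Additivity: v_p(xy) = v_p(x) + v_p(y) = 0 + 3 = 3. (Direct check: xy = 53240 = 11^3 · (40).)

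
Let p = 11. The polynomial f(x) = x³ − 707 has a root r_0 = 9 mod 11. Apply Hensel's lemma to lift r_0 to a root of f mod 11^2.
r_1 = 108 (mod 121)

Hensel: r_{i+1} = r_i − f(r_i)/f′(r_i) mod 11^{i+2}, where f′(x) = 3x². Iterate:
  r_0 = 9 (mod 11)
  r_1 = 108 (mod 121)
Final: r = 108 with f(r) ≡ 0 mod 11^2.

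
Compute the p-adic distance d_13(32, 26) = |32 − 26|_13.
d_13(32, 26) = 1

Step 1 — x − y = 32 − 26 = 6. Step 2 — v_13(6) = 0 (factor: 6 = (13^0 · 6); the sign does not affect v_p). Step 3 — |x − y|_13 = 13^{0} = 1.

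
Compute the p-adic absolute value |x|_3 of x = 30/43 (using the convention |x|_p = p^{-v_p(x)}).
|30/43|_3 = 1/3

Step 1 — compute v_3(x) by factoring powers of 3 out of the numerator and denominator: v_3(30/43) = 1. Step 2 — apply |x|_p = p^{-v_p(x)} = 3^{-1} = 1/3.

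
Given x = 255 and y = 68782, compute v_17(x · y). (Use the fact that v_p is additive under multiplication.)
v_17(17539410) = 4

v_p(x) = 1 (factor: 255 = 17^1 · 15); v_p(y) = 3 (factor: 68782 = 17^3 · 14). Additivity: v_p(xy) = v_p(x) + v_p(y) = 1 + 3 = 4. (Direct check: xy = 17539410 = 17^4 · (210).)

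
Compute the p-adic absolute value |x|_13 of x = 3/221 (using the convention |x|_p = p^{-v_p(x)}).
|3/221|_13 = 13

Step 1 — compute v_13(x) by factoring powers of 13 out of the numerator and denominator: v_13(3/221) = -1. Step 2 — apply |x|_p = p^{-v_p(x)} = 13^{1} = 13.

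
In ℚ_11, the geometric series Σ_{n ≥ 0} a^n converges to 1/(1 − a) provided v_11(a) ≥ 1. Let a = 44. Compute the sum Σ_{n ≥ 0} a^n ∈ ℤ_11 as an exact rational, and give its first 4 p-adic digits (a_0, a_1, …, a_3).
Σ a^n = 1/(1 − a) = -1/43;  first 4 digits = (1, 4, 5, 10)

v_11(a) = 1 ≥ 1, so the series converges in ℤ_11 to 1/(1 − a) = 1/(1 − 44) = -1/43. Expand this rational in ℤ_11: compute digits iteratively via d_i = x_i mod 11, x_{i+1} = (x_i − d_i)/11. The first 4 digits are (1, 4, 5, 10).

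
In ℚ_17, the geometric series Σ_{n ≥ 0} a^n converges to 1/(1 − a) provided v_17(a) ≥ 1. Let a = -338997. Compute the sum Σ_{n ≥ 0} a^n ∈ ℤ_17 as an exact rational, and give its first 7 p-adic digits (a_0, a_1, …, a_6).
Σ a^n = 1/(1 − a) = 1/338998;  first 7 digits = (1, 0, 0, 16, 12, 16, 0)

v_17(a) = 3 ≥ 1, so the series converges in ℤ_17 to 1/(1 − a) = 1/(1 − (-338997)) = 1/338998. Expand this rational in ℤ_17: compute digits iteratively via d_i = x_i mod 17, x_{i+1} = (x_i − d_i)/17. The first 7 digits are (1, 0, 0, 16, 12, 16, 0).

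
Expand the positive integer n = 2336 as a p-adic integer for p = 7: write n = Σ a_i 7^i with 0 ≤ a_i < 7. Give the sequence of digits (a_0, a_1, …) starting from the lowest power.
(a_0, a_1, …) = (5, 4, 5, 6)

Repeated division by 7 gives the digits low-to-high: 2336 = 5 + 4·7^1 + 5·7^2 + 6·7^3. Digit sequence: (5, 4, 5, 6).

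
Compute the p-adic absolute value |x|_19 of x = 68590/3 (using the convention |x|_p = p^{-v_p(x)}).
|68590/3|_19 = 1/6859

Step 1 — compute v_19(x) by factoring powers of 19 out of the numerator and denominator: v_19(68590/3) = 3. Step 2 — apply |x|_p = p^{-v_p(x)} = 19^{-3} = 1/6859.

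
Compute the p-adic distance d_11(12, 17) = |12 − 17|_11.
d_11(12, 17) = 1

Step 1 — x − y = 12 − 17 = -5. Step 2 — v_11(-5) = 0 (factor: -5 = −(11^0 · 5); the sign does not affect v_p). Step 3 — |x − y|_11 = 11^{0} = 1.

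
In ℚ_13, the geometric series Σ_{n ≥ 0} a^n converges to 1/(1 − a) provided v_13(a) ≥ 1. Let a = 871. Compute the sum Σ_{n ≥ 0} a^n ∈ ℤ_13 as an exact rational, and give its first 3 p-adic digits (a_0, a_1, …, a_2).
Σ a^n = 1/(1 − a) = -1/870;  first 3 digits = (1, 2, 9)

v_13(a) = 1 ≥ 1, so the series converges in ℤ_13 to 1/(1 − a) = 1/(1 − 871) = -1/870. Expand this rational in ℤ_13: compute digits iteratively via d_i = x_i mod 13, x_{i+1} = (x_i − d_i)/13. The first 3 digits are (1, 2, 9).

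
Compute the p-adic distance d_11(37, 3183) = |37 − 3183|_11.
d_11(37, 3183) = 1/121

Step 1 — x − y = 37 − 3183 = -3146. Step 2 — v_11(-3146) = 2 (factor: -3146 = −(11^2 · 26); the sign does not affect v_p). Step 3 — |x − y|_11 = 11^{-2} = 1/121.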